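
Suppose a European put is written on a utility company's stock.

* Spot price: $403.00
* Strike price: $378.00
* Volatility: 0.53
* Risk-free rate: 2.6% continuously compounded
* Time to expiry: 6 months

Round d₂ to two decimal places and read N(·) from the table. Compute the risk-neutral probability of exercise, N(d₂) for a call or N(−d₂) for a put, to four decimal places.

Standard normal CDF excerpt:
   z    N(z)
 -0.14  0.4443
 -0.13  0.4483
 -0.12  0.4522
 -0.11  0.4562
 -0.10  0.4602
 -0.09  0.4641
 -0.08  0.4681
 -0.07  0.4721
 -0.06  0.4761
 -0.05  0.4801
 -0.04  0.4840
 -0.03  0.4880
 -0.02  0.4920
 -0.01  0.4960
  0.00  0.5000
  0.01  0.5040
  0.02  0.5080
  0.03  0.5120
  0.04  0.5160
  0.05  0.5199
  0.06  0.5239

σ√T = 0.53·√0.5 = 0.3748
ln(S/K) + (r + σ²/2)T = ln(403/378) + (0.026 + 0.53²/2)·0.5 = 0.0640 + 0.0832 = 0.1473
d₁ = 0.1473 / 0.3748 = 0.3930 ⇒ 0.39
d₂ = d₁ − σ√T = 0.3930 − 0.3748 = 0.0182 ⇒ 0.02
Risk-neutral Pr[S_T < K] = N(−d₂) = N(-0.02) = 0.4920

0.4920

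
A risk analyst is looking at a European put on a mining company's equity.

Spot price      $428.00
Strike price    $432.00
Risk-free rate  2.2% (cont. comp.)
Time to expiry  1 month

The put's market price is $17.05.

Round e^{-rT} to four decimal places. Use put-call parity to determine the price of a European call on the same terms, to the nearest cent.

exp(−rT) = exp(−0.022·0.08333) = 0.9982
Put-call parity: C − P = S − K·e^(−rT) = 428 − 432·0.9982 = 428 − 431.2224 = -3.2224
C = P + (C − P) = 17.05 + (-3.2224) = 13.8276

$13.83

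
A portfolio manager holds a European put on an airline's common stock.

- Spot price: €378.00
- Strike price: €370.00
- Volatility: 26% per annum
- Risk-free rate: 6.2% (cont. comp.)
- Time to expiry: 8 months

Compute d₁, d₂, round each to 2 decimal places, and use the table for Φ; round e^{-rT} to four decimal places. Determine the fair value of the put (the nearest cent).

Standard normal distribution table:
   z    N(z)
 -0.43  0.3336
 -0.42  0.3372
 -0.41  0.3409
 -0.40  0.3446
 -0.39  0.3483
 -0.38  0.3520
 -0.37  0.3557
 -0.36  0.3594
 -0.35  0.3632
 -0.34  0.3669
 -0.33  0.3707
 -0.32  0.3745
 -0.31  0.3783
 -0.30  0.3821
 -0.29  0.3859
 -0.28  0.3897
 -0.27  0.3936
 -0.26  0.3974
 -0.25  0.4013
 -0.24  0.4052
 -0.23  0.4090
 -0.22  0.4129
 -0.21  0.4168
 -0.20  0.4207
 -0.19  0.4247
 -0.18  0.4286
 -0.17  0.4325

σ√T = 0.26·√0.6667 = 0.2123
d₁ = [ln(378/370) + (0.062 + 0.26²/2)·0.6667] / 0.2123 = [0.0214 + 0.0639] / 0.2123 = 0.4016 which rounds to 0.40
d₂ = d₁ − σ√T = 0.4016 − 0.2123 = 0.1893 which rounds to 0.19
e^(−rT) = e^(−0.062·0.6667) = 0.9595
N(−d₂) = N(-0.19) = 0.4247;  N(−d₁) = N(-0.40) = 0.3446
P = 370·0.9595·0.4247 − 378·0.3446 = 150.7749 − 130.2588 = 20.5161

€20.52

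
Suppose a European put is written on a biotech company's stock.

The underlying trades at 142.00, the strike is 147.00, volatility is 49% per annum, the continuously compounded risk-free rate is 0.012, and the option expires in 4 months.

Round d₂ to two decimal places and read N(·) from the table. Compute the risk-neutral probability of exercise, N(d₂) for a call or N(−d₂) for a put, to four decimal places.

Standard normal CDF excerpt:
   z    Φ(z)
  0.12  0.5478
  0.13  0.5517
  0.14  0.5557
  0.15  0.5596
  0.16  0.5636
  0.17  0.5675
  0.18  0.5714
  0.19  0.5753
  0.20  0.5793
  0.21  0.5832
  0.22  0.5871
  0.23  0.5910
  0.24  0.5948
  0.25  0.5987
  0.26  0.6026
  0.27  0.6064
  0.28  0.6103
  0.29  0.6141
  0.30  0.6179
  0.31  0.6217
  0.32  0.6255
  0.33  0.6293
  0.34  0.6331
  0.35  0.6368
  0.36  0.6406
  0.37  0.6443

0.5987

σ√T = 0.49 × 0.5774 = 0.2829
d₁ = [ln(142/147) + (0.012 + ½·0.49²)·0.3333] / (σ√T) = (-0.0346 + 0.0440) / 0.2829 = 0.0333 ⇒ 0.03
d₂ = 0.0333 − 0.2829 = -0.2496 ⇒ -0.25
Risk-neutral Pr[S_T < K] = N(−d₂) = N(0.25) = 0.5987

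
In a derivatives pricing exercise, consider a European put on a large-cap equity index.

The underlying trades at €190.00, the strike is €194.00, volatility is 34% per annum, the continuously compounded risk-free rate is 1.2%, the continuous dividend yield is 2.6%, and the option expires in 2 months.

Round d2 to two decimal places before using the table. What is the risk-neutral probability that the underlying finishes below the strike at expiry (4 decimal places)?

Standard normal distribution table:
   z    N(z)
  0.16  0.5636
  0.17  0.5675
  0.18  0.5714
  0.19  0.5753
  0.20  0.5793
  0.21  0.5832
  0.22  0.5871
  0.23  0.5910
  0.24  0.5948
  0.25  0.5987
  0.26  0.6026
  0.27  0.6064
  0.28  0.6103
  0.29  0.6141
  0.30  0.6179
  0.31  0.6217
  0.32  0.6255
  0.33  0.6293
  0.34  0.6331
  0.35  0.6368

0.5948

T = 0.1667;  σ√T = 0.1388
d₁ = [ln(190/194) + (0.012 − 0.026 + 0.34²/2)·0.1667] / 0.1388 = [-0.0208 + 0.0073] / 0.1388 = -0.0975 which rounds to -0.10
d₂ = d₁ − σ√T = -0.0975 − 0.1388 = -0.2363 which rounds to -0.24
Risk-neutral Pr[S_T < K] = N(−d₂) = N(0.24) = 0.5948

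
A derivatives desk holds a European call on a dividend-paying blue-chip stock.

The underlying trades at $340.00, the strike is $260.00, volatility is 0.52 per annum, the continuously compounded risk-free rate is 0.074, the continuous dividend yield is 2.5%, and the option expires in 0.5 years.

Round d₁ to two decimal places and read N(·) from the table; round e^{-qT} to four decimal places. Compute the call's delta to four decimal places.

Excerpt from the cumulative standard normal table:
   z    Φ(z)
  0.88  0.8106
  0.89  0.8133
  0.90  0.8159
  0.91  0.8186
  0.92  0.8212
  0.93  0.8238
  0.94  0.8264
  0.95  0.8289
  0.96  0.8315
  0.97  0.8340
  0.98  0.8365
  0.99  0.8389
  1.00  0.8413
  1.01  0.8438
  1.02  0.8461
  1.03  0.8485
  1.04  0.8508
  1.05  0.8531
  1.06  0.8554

T = 0.5;  σ√T = 0.3677
d₁ = [ln(340/260) + (0.074 − 0.025 + 0.52²/2)·0.5] / 0.3677 = [0.2683 + 0.0921] / 0.3677 = 0.9801 ⇒ 0.98
N(d₁) = N(0.98) = 0.8365
Δ_call = e^(−qT)·N(d₁) = 0.9876·0.8365 = 0.8261

0.8261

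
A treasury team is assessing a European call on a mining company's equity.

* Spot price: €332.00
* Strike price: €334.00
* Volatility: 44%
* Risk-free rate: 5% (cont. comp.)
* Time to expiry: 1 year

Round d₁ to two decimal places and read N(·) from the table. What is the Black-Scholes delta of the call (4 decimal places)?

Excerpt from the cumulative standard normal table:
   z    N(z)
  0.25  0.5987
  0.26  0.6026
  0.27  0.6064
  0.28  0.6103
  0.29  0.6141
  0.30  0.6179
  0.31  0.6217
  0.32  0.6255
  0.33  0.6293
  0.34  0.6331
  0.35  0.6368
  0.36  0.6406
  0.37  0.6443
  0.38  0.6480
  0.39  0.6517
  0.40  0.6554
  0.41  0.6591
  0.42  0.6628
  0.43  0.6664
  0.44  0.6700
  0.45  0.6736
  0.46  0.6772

σ√T = 0.44·√1 = 0.4400
d₁ = [ln(332/334) + (0.05 + ½·0.44²)·1] / (σ√T) = (-0.0060 + 0.1468) / 0.4400 = 0.3200 which rounds to 0.32
N(d₁) = N(0.32) = 0.6255
Δ_call = N(d₁) = 0.6255

0.6255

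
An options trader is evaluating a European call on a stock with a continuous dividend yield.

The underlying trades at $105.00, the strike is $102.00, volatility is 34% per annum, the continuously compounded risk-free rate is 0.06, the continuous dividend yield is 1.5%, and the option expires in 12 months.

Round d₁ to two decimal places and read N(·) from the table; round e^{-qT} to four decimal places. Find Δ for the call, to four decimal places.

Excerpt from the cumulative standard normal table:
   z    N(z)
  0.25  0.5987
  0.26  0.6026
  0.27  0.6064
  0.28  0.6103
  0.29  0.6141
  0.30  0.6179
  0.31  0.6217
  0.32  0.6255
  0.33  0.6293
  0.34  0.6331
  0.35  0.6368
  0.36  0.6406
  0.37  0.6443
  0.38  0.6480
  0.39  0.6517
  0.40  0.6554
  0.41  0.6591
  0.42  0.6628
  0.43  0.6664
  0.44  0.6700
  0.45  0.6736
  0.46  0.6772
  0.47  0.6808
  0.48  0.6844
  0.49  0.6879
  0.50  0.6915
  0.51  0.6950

T = 1;  σ√T = 0.3400
d₁ = [ln(105/102) + (0.06 − 0.015 + 0.34²/2)·1] / 0.3400 = [0.0290 + 0.1028] / 0.3400 = 0.3876 ≈ 0.39
N(d₁) = N(0.39) = 0.6517
Δ_call = e^(−qT)·N(d₁) = 0.9851·0.6517 = 0.6420

0.6420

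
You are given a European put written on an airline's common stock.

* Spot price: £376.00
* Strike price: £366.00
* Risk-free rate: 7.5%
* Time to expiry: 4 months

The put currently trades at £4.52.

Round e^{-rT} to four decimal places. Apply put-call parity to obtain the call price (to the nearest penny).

e^(−rT) = e^(−0.075·0.3333) = 0.9753
Put-call parity: C − P = S − K·e^(−rT) = 376 − 366·0.9753 = 376 − 356.9598 = 19.0402
C = P + (C − P) = 4.52 + (19.0402) = 23.5602

£23.56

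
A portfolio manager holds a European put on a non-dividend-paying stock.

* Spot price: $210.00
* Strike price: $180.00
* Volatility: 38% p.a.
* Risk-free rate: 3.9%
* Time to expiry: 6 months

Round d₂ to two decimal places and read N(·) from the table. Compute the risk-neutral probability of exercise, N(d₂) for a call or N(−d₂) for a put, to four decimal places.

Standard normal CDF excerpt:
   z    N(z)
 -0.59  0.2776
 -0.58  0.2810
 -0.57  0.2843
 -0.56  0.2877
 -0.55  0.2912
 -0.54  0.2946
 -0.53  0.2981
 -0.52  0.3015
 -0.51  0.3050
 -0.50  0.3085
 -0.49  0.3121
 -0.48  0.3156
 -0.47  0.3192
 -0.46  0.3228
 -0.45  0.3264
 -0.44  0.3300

0.3050

σ√T = 0.38 × 0.7071 = 0.2687
d₁ = [ln(210/180) + (0.039 + 0.38²/2)·0.5] / 0.2687 = [0.1542 + 0.0556] / 0.2687 = 0.7806 which rounds to 0.78
d₂ = d₁ − σ√T = 0.7806 − 0.2687 = 0.5119 which rounds to 0.51
Risk-neutral Pr[S_T < K] = N(−d₂) = N(-0.51) = 0.3050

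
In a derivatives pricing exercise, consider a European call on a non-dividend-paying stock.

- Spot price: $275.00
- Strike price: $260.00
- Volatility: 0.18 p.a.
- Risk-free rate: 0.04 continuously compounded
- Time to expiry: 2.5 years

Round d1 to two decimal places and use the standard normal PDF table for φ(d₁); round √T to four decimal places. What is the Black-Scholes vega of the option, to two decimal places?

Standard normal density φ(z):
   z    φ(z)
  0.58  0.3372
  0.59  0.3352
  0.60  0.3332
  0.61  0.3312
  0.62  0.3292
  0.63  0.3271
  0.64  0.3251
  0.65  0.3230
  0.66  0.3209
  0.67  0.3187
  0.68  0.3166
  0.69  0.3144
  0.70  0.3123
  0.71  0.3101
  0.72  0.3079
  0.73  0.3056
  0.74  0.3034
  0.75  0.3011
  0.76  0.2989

136.70

σ√T = 0.18·√2.5 = 0.2846
ln(S/K) + (r + σ²/2)T = ln(275/260) + (0.04 + 0.18²/2)·2.5 = 0.0561 + 0.1405 = 0.1966
d₁ = 0.1966 / 0.2846 = 0.6907 → 0.69
√T = √2.5 = 1.5811
φ(d₁) = φ(0.69) = 0.3144
vega = S·φ(d₁)·√T = 275·0.3144·1.5811 = 136.7019
(Call and put vega coincide under Black-Scholes.)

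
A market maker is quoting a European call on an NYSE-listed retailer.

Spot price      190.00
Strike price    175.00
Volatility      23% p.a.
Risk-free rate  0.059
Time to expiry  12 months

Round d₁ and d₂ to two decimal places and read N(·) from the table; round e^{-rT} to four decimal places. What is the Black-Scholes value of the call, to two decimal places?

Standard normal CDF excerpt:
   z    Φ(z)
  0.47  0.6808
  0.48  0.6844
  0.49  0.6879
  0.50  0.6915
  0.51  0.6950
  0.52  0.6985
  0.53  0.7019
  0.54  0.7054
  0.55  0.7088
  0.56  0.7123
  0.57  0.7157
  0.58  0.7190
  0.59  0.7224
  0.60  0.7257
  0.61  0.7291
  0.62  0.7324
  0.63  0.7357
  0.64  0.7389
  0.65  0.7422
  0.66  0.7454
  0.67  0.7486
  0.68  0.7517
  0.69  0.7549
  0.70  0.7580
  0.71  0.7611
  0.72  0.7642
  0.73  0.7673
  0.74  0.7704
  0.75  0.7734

31.71

σ√T = 0.23 × 1.0000 = 0.2300
ln(S/K) + (r + σ²/2)T = ln(190/175) + (0.059 + 0.23²/2)·1 = 0.0822 + 0.0854 = 0.1677
d₁ = 0.1677 / 0.2300 = 0.7291 which rounds to 0.73
d₂ = d₁ − σ√T = 0.7291 − 0.2300 = 0.4991 which rounds to 0.50
e^(−rT) = e^(−0.059·1) = 0.9427
C = 190·N(0.73) − 175·0.9427·N(0.50) = 190·0.7673 − 175·0.9427·0.6915 = 145.7870 − 114.0785 = 31.7085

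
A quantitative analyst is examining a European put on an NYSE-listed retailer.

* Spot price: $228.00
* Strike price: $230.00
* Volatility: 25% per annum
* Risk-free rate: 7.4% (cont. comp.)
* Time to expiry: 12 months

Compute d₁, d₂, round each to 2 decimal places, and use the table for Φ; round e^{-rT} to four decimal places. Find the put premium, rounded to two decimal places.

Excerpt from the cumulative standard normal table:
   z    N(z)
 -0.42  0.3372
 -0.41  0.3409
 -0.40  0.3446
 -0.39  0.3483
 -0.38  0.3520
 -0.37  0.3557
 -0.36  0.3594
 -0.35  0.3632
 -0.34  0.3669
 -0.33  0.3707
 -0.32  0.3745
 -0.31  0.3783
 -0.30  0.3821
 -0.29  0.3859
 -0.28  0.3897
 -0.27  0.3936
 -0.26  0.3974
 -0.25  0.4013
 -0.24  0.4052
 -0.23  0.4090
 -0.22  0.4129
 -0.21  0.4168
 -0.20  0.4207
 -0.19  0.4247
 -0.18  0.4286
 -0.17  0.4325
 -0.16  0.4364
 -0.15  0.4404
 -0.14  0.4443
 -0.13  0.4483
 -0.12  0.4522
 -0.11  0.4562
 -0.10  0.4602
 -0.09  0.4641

$15.49

σ√T = 0.25·√1 = 0.2500
d₁ = [ln(228/230) + (0.074 + ½·0.25²)·1] / (σ√T) = (-0.0087 + 0.1052) / 0.2500 = 0.3861 → 0.39
d₂ = 0.3861 − 0.2500 = 0.1361 → 0.14
e^(−rT) = e^(−0.074·1) = 0.9287
N(−d₂) = N(-0.14) = 0.4443;  N(−d₁) = N(-0.39) = 0.3483
P = 230·0.9287·0.4443 − 228·0.3483 = 94.9029 − 79.4124 = 15.4905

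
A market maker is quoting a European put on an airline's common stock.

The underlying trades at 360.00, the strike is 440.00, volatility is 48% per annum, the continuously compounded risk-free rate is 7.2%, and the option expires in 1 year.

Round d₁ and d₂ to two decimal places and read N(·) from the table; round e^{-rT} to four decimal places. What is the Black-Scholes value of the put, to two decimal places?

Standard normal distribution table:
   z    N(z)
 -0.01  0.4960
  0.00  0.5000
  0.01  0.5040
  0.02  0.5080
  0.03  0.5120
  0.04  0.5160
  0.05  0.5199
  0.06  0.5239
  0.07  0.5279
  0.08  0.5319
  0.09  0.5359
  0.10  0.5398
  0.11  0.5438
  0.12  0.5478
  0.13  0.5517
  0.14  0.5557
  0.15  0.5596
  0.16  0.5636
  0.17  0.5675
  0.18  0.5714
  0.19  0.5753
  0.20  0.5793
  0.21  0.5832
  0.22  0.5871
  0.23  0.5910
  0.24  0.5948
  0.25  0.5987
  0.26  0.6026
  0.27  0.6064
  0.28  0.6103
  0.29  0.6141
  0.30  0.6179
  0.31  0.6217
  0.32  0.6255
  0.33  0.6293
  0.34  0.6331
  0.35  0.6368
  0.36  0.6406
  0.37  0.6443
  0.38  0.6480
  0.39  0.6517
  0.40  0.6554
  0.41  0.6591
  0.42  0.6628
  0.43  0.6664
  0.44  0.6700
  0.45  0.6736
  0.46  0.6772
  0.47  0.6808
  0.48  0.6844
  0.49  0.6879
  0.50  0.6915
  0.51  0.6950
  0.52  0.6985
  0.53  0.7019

100.23

T = 1;  σ√T = 0.4800
ln(S/K) + (r + σ²/2)T = ln(360/440) + (0.072 + 0.48²/2)·1 = -0.2007 + 0.1872 = -0.0135
d₁ = -0.0135 / 0.4800 = -0.0281 ⇒ -0.03
d₂ = d₁ − σ√T = -0.0281 − 0.4800 = -0.5081 ⇒ -0.51
exp(−rT) = exp(−0.072·1) = 0.9305
P = 440·0.9305·N(0.51) − 360·N(0.03) = 440·0.9305·0.6950 − 360·0.5120 = 284.5469 − 184.3200 = 100.2269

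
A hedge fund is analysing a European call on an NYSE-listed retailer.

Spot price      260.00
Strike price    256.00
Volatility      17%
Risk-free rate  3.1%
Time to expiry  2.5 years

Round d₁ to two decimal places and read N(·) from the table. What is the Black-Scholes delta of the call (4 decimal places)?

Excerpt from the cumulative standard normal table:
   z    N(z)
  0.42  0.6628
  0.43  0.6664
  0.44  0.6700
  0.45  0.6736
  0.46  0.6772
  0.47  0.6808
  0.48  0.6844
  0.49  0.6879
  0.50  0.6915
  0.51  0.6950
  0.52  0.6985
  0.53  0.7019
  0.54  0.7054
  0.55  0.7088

0.6844

σ√T = 0.17 × 1.5811 = 0.2688
d₁ = [ln(260/256) + (0.031 + 0.17²/2)·2.5] / 0.2688 = [0.0155 + 0.1136] / 0.2688 = 0.4804 → 0.48
N(d₁) = N(0.48) = 0.6844
Δ_call = N(d₁) = 0.6844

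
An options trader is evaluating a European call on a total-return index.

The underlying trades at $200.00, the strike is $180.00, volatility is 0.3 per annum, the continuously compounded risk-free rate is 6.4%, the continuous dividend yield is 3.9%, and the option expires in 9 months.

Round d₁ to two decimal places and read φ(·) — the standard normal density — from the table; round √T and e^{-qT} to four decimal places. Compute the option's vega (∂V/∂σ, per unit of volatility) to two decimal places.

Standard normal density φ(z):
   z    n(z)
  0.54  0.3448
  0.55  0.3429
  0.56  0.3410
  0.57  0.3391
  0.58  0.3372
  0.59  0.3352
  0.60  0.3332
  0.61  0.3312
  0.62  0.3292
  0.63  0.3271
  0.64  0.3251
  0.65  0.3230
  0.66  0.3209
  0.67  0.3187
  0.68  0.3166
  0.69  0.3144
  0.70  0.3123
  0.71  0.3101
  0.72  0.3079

55.71

σ√T = 0.3·√0.75 = 0.2598
ln(S/K) + (r − q + σ²/2)T = ln(200/180) + (0.064 − 0.039 + 0.3²/2)·0.75 = 0.1054 + 0.0525 = 0.1579
d₁ = 0.1579 / 0.2598 = 0.6076 → 0.61
√T = √0.75 = 0.8660
φ(d₁) = φ(0.61) = 0.3312
exp(−qT) = exp(−0.039·0.75) = 0.9712
vega = S·exp(−qT)·φ(d₁)·√T = 200·0.9712·0.3312·0.8660 = 55.7118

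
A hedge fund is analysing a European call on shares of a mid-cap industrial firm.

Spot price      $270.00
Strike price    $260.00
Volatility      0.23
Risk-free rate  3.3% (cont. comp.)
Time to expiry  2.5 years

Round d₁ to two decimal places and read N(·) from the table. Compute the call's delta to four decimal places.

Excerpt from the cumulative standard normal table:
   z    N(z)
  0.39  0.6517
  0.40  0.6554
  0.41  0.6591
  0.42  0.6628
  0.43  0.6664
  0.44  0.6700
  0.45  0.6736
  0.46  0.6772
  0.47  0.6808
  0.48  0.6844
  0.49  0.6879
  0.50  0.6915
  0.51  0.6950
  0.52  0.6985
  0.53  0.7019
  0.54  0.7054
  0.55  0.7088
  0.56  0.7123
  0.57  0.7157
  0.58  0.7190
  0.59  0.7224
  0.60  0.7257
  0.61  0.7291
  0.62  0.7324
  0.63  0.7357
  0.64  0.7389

T = 2.5;  σ√T = 0.3637
d₁ = [ln(270/260) + (0.033 + 0.23²/2)·2.5] / 0.3637 = [0.0377 + 0.1486] / 0.3637 = 0.5125 ⇒ 0.51
N(d₁) = N(0.51) = 0.6950
Δ_call = N(d₁) = 0.6950

0.6950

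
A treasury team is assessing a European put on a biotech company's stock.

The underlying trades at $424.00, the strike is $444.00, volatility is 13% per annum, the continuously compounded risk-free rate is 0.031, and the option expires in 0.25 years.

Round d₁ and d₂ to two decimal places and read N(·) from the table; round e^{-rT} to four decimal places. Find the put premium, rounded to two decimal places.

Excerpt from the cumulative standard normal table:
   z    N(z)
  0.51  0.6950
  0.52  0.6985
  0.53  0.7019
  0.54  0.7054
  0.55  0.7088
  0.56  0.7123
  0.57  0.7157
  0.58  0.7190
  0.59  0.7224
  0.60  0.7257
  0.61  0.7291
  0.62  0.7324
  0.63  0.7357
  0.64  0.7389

$20.67

σ√T = 0.13 × 0.5000 = 0.0650
d₁ = [ln(424/444) + (0.031 + 0.13²/2)·0.25] / 0.0650 = [-0.0461 + 0.0099] / 0.0650 = -0.5574 → -0.56
d₂ = d₁ − σ√T = -0.5574 − 0.0650 = -0.6224 → -0.62
e^(−rT) = e^(−0.031·0.25) = 0.9923
N(−d₂) = N(0.62) = 0.7324;  N(−d₁) = N(0.56) = 0.7123
P = 444·0.9923·0.7324 − 424·0.7123 = 322.6817 − 302.0152 = 20.6665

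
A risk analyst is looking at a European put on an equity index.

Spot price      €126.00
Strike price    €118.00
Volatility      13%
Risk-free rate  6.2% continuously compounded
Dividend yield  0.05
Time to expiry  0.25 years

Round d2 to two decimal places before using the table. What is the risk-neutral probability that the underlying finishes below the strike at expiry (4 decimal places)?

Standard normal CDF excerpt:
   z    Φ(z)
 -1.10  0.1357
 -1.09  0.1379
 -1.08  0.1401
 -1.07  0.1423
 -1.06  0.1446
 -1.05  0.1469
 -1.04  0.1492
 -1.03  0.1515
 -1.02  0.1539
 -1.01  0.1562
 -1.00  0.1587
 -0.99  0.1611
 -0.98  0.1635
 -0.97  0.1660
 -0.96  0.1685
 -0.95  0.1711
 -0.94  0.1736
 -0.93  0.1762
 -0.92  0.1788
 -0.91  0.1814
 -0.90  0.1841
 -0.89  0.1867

0.1539

T = 0.25;  σ√T = 0.0650
d₁ = [ln(126/118) + (0.062 − 0.05 + 0.13²/2)·0.25] / 0.0650 = [0.0656 + 0.0051] / 0.0650 = 1.0878 ≈ 1.09
d₂ = d₁ − σ√T = 1.0878 − 0.0650 = 1.0228 ≈ 1.02
Risk-neutral Pr[S_T < K] = N(−d₂) = N(-1.02) = 0.1539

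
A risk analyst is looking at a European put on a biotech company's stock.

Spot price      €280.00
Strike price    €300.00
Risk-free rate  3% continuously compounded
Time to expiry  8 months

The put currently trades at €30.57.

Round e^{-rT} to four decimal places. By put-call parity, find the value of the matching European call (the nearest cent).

exp(−rT) = exp(−0.03·0.6667) = 0.9802
Put-call parity: C − P = S − K·e^(−rT) = 280 − 300·0.9802 = 280 − 294.0600 = -14.0600
C = P + (C − P) = 30.57 + (-14.0600) = 16.5100

€16.51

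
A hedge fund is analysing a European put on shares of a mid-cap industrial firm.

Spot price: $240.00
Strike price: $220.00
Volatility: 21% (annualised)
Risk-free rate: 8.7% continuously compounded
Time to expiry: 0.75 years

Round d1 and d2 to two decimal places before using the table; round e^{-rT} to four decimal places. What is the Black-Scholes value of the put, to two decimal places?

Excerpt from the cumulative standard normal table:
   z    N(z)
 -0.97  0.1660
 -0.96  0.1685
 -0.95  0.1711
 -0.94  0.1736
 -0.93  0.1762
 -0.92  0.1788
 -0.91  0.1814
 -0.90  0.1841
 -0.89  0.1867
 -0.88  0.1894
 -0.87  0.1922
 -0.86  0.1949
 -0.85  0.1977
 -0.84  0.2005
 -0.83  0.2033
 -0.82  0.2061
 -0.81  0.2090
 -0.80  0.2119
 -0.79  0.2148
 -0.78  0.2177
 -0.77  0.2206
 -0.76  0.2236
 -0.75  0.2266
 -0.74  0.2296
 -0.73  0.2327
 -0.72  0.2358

σ√T = 0.21·√0.75 = 0.1819
d₁ = [ln(240/220) + (0.087 + 0.21²/2)·0.75] / 0.1819 = [0.0870 + 0.0818] / 0.1819 = 0.9282 ≈ 0.93
d₂ = d₁ − σ√T = 0.9282 − 0.1819 = 0.7463 ≈ 0.75
e^(−rT) = e^(−0.087·0.75) = 0.9368
N(−d₂) = N(-0.75) = 0.2266;  N(−d₁) = N(-0.93) = 0.1762
P = 220·0.9368·0.2266 − 240·0.1762 = 46.7014 − 42.2880 = 4.4134

$4.41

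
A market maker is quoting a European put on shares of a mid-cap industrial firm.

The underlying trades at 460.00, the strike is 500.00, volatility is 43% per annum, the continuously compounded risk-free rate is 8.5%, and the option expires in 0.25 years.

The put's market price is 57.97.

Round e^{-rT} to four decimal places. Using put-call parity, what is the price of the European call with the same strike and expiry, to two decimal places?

28.47

e^(−rT) = e^(−0.085·0.25) = 0.9790
Put-call parity: C − P = S − K·e^(−rT) = 460 − 500·0.9790 = 460 − 489.5000 = -29.5000
C = P + (C − P) = 57.97 + (-29.5000) = 28.4700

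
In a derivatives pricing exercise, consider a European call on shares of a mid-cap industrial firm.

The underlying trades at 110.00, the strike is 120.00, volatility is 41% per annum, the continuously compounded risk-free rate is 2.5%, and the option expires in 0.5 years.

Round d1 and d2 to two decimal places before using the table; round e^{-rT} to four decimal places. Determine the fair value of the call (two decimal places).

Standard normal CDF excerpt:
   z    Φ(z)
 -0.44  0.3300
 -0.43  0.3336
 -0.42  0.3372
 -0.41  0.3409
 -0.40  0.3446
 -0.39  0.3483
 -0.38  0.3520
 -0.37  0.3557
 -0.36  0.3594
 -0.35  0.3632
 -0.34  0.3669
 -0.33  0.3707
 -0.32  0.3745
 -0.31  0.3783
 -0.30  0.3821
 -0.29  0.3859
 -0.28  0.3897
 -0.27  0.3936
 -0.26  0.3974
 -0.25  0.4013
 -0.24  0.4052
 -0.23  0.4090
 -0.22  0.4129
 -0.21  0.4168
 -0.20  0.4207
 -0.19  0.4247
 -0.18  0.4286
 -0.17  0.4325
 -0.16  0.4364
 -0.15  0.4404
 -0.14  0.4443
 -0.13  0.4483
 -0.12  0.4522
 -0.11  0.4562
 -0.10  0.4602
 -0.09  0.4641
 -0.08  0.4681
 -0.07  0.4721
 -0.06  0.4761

T = 0.5;  σ√T = 0.2899
ln(S/K) + (r + σ²/2)T = ln(110/120) + (0.025 + 0.41²/2)·0.5 = -0.0870 + 0.0545 = -0.0325
d₁ = -0.0325 / 0.2899 = -0.1121 ≈ -0.11
d₂ = d₁ − σ√T = -0.1121 − 0.2899 = -0.4020 ≈ -0.40
exp(−rT) = exp(−0.025·0.5) = 0.9876
N(d₁) = N(-0.11) = 0.4562;  N(d₂) = N(-0.40) = 0.3446
C = 110·0.4562 − 120·0.9876·0.3446 = 50.1820 − 40.8392 = 9.3428

9.34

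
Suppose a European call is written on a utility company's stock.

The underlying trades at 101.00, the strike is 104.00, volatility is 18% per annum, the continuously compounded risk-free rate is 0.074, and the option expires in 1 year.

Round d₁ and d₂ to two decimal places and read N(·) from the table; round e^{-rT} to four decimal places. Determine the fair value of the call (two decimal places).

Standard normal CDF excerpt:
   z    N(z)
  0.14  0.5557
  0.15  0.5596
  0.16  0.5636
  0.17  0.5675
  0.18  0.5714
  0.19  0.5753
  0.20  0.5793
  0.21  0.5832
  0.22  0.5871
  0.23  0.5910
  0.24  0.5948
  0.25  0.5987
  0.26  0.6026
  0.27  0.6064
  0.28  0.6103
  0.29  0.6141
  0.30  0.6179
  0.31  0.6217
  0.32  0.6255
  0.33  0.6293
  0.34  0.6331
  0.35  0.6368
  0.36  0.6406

9.51

σ√T = 0.18·√1 = 0.1800
d₁ = [ln(101/104) + (0.074 + ½·0.18²)·1] / (σ√T) = (-0.0293 + 0.0902) / 0.1800 = 0.3385 ⇒ 0.34
d₂ = 0.3385 − 0.1800 = 0.1585 ⇒ 0.16
e^(−rT) = e^(−0.074·1) = 0.9287
N(d₁) = N(0.34) = 0.6331;  N(d₂) = N(0.16) = 0.5636
C = 101·0.6331 − 104·0.9287·0.5636 = 63.9431 − 54.4352 = 9.5079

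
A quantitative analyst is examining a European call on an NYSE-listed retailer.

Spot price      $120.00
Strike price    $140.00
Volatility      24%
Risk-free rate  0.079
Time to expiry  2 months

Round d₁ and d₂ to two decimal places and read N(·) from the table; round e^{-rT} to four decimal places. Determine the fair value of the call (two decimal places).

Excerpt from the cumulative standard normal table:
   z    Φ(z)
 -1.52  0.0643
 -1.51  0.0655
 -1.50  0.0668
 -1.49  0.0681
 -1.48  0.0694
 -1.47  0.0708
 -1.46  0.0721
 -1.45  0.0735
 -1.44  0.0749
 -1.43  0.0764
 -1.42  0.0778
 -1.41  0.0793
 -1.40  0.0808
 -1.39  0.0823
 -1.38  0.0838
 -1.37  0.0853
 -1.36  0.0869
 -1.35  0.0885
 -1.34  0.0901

$0.47

σ√T = 0.24·√0.1667 = 0.0980
d₁ = [ln(120/140) + (0.079 + 0.24²/2)·0.1667] / 0.0980 = [-0.1542 + 0.0180] / 0.0980 = -1.3899 ⇒ -1.39
d₂ = d₁ − σ√T = -1.3899 − 0.0980 = -1.4879 ⇒ -1.49
e^(−rT) = e^(−0.079·0.1667) = 0.9869
N(d₁) = N(-1.39) = 0.0823;  N(d₂) = N(-1.49) = 0.0681
C = 120·0.0823 − 140·0.9869·0.0681 = 9.8760 − 9.4091 = 0.4669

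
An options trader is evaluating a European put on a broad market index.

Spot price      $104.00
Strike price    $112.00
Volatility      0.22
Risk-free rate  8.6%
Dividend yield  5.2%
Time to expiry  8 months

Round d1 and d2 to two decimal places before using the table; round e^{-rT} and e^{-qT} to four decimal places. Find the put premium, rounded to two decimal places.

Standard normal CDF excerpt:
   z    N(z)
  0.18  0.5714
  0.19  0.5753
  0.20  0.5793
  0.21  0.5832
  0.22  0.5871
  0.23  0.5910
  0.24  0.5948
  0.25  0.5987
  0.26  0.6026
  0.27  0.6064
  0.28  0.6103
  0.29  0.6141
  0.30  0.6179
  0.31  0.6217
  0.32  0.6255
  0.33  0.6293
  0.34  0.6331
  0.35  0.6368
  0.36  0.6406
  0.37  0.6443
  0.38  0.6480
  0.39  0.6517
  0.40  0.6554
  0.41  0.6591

σ√T = 0.22 × 0.8165 = 0.1796
ln(S/K) + (r − q + σ²/2)T = ln(104/112) + (0.086 − 0.052 + 0.22²/2)·0.6667 = -0.0741 + 0.0388 = -0.0353
d₁ = -0.0353 / 0.1796 = -0.1966 → -0.20
d₂ = d₁ − σ√T = -0.1966 − 0.1796 = -0.3762 → -0.38
exp(−qT) = exp(−0.052·0.6667) = 0.9659;  exp(−rT) = exp(−0.086·0.6667) = 0.9443
N(−d₂) = N(0.38) = 0.6480;  N(−d₁) = N(0.20) = 0.5793
P = 112·0.9443·0.6480 − 104·0.9659·0.5793 = 68.5335 − 58.1928 = 10.3407

$10.34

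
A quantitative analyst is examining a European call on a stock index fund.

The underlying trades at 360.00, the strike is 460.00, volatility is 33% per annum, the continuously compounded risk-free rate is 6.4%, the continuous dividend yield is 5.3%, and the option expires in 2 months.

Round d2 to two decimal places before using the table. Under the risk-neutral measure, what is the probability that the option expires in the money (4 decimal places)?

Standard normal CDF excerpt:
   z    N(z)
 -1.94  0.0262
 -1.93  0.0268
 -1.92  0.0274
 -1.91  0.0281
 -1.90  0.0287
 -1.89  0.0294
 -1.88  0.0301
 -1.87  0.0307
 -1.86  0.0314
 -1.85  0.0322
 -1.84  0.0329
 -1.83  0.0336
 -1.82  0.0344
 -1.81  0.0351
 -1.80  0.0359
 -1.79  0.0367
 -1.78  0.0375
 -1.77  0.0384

T = 0.1667;  σ√T = 0.1347
ln(S/K) + (r − q + σ²/2)T = ln(360/460) + (0.064 − 0.053 + 0.33²/2)·0.1667 = -0.2451 + 0.0109 = -0.2342
d₁ = -0.2342 / 0.1347 = -1.7385 which rounds to -1.74
d₂ = d₁ − σ√T = -1.7385 − 0.1347 = -1.8732 which rounds to -1.87
Pr(exercise) under Q = N(d₂) = 0.0307

0.0307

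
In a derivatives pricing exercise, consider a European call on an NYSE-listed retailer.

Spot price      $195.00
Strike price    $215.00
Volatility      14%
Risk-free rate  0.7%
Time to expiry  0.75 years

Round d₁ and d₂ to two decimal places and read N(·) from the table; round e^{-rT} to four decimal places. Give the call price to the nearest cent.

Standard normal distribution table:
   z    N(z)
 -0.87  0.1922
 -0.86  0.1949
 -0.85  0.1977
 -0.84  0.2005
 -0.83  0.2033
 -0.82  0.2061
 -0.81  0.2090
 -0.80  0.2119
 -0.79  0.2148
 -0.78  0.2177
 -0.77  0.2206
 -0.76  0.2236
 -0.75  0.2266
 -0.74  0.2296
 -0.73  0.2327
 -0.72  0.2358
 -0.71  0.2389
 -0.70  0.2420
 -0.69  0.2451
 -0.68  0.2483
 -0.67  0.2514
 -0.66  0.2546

σ√T = 0.14 × 0.8660 = 0.1212
d₁ = [ln(195/215) + (0.007 + ½·0.14²)·0.75] / (σ√T) = (-0.0976 + 0.0126) / 0.1212 = -0.7014 ≈ -0.70
d₂ = -0.7014 − 0.1212 = -0.8226 ≈ -0.82
e^(−rT) = e^(−0.007·0.75) = 0.9948
N(d₁) = N(-0.70) = 0.2420;  N(d₂) = N(-0.82) = 0.2061
C = 195·0.2420 − 215·0.9948·0.2061 = 47.1900 − 44.0811 = 3.1089

$3.11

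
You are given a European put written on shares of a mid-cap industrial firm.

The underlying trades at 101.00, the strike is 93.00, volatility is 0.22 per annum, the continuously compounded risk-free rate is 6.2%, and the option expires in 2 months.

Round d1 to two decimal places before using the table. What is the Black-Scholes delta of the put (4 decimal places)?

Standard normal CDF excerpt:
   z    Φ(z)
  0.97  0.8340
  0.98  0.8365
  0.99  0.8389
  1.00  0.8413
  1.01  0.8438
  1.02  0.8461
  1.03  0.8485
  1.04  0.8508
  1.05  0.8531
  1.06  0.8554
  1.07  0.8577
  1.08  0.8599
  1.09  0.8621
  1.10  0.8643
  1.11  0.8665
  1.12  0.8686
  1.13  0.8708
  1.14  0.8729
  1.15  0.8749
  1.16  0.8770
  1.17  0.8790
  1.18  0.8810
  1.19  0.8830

σ√T = 0.22·√0.1667 = 0.0898
ln(S/K) + (r + σ²/2)T = ln(101/93) + (0.062 + 0.22²/2)·0.1667 = 0.0825 + 0.0144 = 0.0969
d₁ = 0.0969 / 0.0898 = 1.0788 ≈ 1.08
N(d₁) = N(1.08) = 0.8599
Δ_put = N(d₁) − 1 = 0.8599 − 1 = -0.1401

-0.1401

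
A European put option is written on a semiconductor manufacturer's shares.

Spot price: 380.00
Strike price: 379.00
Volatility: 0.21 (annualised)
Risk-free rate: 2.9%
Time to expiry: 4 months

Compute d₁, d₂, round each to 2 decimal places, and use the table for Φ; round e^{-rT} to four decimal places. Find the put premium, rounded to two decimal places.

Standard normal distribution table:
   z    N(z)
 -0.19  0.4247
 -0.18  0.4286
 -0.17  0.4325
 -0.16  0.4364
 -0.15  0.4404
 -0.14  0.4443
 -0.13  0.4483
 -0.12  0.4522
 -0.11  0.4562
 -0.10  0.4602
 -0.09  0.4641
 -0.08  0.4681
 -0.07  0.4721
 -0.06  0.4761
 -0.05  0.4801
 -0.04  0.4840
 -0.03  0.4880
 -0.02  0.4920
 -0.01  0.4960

T = 0.3333;  σ√T = 0.1212
d₁ = [ln(380/379) + (0.029 + 0.21²/2)·0.3333] / 0.1212 = [0.0026 + 0.0170] / 0.1212 = 0.1621 ≈ 0.16
d₂ = d₁ − σ√T = 0.1621 − 0.1212 = 0.0408 ≈ 0.04
exp(−rT) = exp(−0.029·0.3333) = 0.9904
N(−d₂) = N(-0.04) = 0.4840;  N(−d₁) = N(-0.16) = 0.4364
P = 379·0.9904·0.4840 − 380·0.4364 = 181.6750 − 165.8320 = 15.8430

15.84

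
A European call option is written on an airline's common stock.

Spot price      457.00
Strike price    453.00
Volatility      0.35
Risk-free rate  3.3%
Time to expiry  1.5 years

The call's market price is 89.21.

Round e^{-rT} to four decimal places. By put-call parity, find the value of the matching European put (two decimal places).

63.33

e^(−rT) = e^(−0.033·1.5) = 0.9517
Put-call parity: C − P = S − K·e^(−rT) = 457 − 453·0.9517 = 457 − 431.1201 = 25.8799
P = C − (C − P) = 89.21 − (25.8799) = 63.3301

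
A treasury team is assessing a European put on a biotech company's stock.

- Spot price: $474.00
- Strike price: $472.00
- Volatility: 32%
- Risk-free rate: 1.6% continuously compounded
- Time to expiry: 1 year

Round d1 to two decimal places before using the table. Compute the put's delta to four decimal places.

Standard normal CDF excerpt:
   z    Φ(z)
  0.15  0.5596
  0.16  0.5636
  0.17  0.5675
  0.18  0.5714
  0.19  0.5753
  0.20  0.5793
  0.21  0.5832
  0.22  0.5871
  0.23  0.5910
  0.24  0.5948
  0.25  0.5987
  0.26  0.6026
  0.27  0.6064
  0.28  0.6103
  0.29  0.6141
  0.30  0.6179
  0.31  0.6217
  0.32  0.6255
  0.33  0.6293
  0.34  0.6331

σ√T = 0.32·√1 = 0.3200
ln(S/K) + (r + σ²/2)T = ln(474/472) + (0.016 + 0.32²/2)·1 = 0.0042 + 0.0672 = 0.0714
d₁ = 0.0714 / 0.3200 = 0.2232 → 0.22
N(d₁) = N(0.22) = 0.5871
Δ_put = N(d₁) − 1 = 0.5871 − 1 = -0.4129

-0.4129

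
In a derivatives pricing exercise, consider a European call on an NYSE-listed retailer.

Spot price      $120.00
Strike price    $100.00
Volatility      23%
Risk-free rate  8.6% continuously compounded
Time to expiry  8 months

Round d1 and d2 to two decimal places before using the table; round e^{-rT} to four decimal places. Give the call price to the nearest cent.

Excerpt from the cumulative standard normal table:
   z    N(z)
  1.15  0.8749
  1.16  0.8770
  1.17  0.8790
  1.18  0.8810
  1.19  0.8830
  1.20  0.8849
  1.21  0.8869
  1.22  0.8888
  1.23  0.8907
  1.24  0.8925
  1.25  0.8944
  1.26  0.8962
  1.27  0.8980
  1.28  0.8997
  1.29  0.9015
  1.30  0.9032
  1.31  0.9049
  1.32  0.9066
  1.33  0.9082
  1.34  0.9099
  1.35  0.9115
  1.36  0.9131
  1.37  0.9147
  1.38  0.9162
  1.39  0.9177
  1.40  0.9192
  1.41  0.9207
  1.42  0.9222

$26.57

T = 0.6667;  σ√T = 0.1878
ln(S/K) + (r + σ²/2)T = ln(120/100) + (0.086 + 0.23²/2)·0.6667 = 0.1823 + 0.0750 = 0.2573
d₁ = 0.2573 / 0.1878 = 1.3701 which rounds to 1.37
d₂ = d₁ − σ√T = 1.3701 − 0.1878 = 1.1823 which rounds to 1.18
e^(−rT) = e^(−0.086·0.6667) = 0.9443
N(d₁) = N(1.37) = 0.9147;  N(d₂) = N(1.18) = 0.8810
C = 120·0.9147 − 100·0.9443·0.8810 = 109.7640 − 83.1928 = 26.5712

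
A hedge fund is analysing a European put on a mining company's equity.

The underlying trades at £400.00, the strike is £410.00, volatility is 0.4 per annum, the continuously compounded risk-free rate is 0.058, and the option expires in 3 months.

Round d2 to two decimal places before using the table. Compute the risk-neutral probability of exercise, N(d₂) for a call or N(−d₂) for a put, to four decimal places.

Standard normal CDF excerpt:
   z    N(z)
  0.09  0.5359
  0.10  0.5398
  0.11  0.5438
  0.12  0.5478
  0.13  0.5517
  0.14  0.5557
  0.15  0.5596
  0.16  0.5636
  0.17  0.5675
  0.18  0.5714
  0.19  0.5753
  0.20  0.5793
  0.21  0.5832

T = 0.25;  σ√T = 0.2000
d₁ = [ln(400/410) + (0.058 + 0.4²/2)·0.25] / 0.2000 = [-0.0247 + 0.0345] / 0.2000 = 0.0490 → 0.05
d₂ = d₁ − σ√T = 0.0490 − 0.2000 = -0.1510 → -0.15
Pr(exercise) under Q = N(−d₂) = N(0.15) = 0.5596

0.5596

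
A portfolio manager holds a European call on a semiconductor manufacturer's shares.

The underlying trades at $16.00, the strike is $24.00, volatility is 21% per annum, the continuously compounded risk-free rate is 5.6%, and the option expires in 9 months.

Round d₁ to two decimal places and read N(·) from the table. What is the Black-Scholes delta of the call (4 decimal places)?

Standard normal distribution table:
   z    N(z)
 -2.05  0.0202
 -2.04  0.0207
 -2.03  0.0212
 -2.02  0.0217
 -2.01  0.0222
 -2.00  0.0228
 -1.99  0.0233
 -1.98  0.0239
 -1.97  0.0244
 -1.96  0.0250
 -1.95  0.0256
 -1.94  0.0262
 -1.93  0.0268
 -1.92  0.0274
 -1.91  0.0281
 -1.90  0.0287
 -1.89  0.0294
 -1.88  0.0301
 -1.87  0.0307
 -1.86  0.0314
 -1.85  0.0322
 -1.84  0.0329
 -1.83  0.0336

σ√T = 0.21·√0.75 = 0.1819
d₁ = [ln(16/24) + (0.056 + 0.21²/2)·0.75] / 0.1819 = [-0.4055 + 0.0585] / 0.1819 = -1.9076 which rounds to -1.91
N(d₁) = N(-1.91) = 0.0281
Δ_call = N(d₁) = 0.0281

0.0281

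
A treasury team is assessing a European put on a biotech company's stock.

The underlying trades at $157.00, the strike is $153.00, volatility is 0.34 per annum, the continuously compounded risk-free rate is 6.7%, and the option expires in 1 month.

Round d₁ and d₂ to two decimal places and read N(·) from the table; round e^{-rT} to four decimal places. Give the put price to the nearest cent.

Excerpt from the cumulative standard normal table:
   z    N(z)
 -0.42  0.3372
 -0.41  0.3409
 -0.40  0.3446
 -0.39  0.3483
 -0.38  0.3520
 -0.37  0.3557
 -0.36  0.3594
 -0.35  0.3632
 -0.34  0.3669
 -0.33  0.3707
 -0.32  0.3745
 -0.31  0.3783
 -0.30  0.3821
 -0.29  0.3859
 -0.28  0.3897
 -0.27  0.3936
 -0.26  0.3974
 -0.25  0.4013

σ√T = 0.34·√0.08333 = 0.0981
d₁ = [ln(157/153) + (0.067 + 0.34²/2)·0.08333] / 0.0981 = [0.0258 + 0.0104] / 0.0981 = 0.3689 → 0.37
d₂ = d₁ − σ√T = 0.3689 − 0.0981 = 0.2708 → 0.27
exp(−rT) = exp(−0.067·0.08333) = 0.9944
N(−d₂) = N(-0.27) = 0.3936;  N(−d₁) = N(-0.37) = 0.3557
P = 153·0.9944·0.3936 − 157·0.3557 = 59.8836 − 55.8449 = 4.0387

$4.04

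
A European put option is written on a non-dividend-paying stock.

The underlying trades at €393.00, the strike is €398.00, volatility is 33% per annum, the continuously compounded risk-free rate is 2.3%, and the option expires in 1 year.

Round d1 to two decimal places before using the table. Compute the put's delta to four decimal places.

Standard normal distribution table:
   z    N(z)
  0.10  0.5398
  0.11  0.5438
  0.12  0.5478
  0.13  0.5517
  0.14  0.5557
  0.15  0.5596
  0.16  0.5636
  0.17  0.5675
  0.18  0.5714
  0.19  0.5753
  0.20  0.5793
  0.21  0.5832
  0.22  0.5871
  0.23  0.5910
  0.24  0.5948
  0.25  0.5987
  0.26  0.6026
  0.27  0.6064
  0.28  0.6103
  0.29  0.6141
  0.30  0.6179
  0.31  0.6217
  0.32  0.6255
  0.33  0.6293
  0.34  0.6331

T = 1;  σ√T = 0.3300
d₁ = [ln(393/398) + (0.023 + 0.33²/2)·1] / 0.3300 = [-0.0126 + 0.0775] / 0.3300 = 0.1964 → 0.20
N(d₁) = N(0.20) = 0.5793
Δ_put = N(d₁) − 1 = 0.5793 − 1 = -0.4207

-0.4207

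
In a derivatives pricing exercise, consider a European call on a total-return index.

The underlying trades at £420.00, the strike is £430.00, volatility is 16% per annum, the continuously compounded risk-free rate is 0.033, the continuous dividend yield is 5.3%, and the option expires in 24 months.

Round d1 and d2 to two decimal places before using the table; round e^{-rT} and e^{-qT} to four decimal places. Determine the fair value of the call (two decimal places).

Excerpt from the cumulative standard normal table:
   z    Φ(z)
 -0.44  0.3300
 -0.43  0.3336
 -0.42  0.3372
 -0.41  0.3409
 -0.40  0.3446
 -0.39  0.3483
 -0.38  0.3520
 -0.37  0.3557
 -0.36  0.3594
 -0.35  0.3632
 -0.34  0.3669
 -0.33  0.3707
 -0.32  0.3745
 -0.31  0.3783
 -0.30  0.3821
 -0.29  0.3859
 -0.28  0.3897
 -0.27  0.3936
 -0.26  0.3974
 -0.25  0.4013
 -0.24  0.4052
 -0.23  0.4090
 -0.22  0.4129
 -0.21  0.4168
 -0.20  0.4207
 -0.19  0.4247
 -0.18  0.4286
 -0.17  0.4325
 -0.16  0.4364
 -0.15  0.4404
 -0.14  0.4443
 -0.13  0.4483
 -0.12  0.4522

σ√T = 0.16 × 1.4142 = 0.2263
ln(S/K) + (r − q + σ²/2)T = ln(420/430) + (0.033 − 0.053 + 0.16²/2)·2 = -0.0235 − 0.0144 = -0.0379
d₁ = -0.0379 / 0.2263 = -0.1676 ⇒ -0.17
d₂ = d₁ − σ√T = -0.1676 − 0.2263 = -0.3939 ⇒ -0.39
exp(−qT) = exp(−0.053·2) = 0.8994;  exp(−rT) = exp(−0.033·2) = 0.9361
N(d₁) = N(-0.17) = 0.4325;  N(d₂) = N(-0.39) = 0.3483
C = 420·0.8994·0.4325 − 430·0.9361·0.3483 = 163.3760 − 140.1988 = 23.1772

£23.18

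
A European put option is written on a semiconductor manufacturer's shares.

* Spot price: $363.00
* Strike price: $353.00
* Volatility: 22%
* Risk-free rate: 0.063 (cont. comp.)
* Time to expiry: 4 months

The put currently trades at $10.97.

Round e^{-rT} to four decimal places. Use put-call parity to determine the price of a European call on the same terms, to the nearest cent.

exp(−rT) = exp(−0.063·0.3333) = 0.9792
Put-call parity: C − P = S − K·e^(−rT) = 363 − 353·0.9792 = 363 − 345.6576 = 17.3424
C = P + (C − P) = 10.97 + (17.3424) = 28.3124

$28.31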